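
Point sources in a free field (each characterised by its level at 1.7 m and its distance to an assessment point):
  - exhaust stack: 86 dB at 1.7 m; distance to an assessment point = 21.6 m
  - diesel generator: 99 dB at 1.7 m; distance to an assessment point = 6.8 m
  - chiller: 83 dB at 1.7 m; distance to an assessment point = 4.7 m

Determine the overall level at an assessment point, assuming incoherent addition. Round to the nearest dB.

Propagate each source to the receiver with L = L_ref − 20·log₁₀(r/r_ref), then add intensities.
exhaust stack: 86 − 20·log₁₀(21.6/1.7) = 86 − 22.08 = 63.92 dB.
diesel generator: 99 − 20·log₁₀(6.8/1.7) = 99 − 12.04 = 86.96 dB.
chiller: 83 − 20·log₁₀(4.7/1.7) = 83 − 8.83 = 74.17 dB.
Σ 10^(L/10) = 5.250e+08 → L_total = 10·log₁₀(5.250e+08) = 87.20 dB.

87 dB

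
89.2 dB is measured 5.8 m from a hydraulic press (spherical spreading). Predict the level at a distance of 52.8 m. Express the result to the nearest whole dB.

70 dB

Spherical spreading from a point source gives a 20·log₁₀(r₂/r₁) drop.
L₂ = 89.2 − 20·log₁₀(52.8/5.8) = 89.2 − 19.184 = 70.02 dB.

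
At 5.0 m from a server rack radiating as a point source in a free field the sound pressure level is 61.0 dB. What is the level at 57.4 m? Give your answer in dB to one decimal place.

For a point source, L₂ = L₁ − 20·log₁₀(r₂/r₁).
L₂ = 61.0 − 20·log₁₀(57.4/5.0) = 61.0 − 21.199 = 39.80 dB.

39.8 dB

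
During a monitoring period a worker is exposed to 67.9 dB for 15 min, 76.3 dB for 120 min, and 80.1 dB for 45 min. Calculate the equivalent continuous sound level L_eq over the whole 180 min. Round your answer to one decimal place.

77.4 dB

L_eq = 10·log₁₀[(1/T)·Σ tᵢ·10^(Lᵢ/10)] with T = 180 min.
Σ tᵢ·10^(Lᵢ/10) = 15·10^(67.9/10) + 120·10^(76.3/10) + 45·10^(80.1/10) = 9.816e+09.
L_eq = 10·log₁₀(9.816e+09/180) = 77.37 dB.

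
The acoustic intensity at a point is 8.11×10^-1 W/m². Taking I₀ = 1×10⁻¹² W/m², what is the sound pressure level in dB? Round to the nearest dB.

119 dB

I/I₀ = 8.11×10^-1/10⁻¹² = 8.11×10^11, and L = 10·log₁₀(I/I₀).
L = 10·(0.9090 + 11) = 119.09 dB.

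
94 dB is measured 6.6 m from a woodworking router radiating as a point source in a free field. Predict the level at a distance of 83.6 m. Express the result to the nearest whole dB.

72 dB

Point-source attenuation: ΔL = 20·log₁₀(r₂/r₁) = 20·log₁₀(83.6/6.6) = 22.053 dB.
L₂ = 94 − 20·log₁₀(83.6/6.6) = 94 − 22.053 = 71.95 dB.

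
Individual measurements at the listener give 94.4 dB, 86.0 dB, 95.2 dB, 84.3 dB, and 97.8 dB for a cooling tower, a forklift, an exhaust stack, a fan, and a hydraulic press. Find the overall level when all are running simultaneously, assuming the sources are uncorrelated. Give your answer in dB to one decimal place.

For uncorrelated sources the intensities add, so convert each level to linear form, sum, and take 10·log₁₀ of the total.
Σ 10^(L/10) = 10^(94.4/10) + 10^(86.0/10) + 10^(95.2/10) + 10^(84.3/10) + 10^(97.8/10) = 1.276e+10.
L_total = 10·log₁₀(1.276e+10) = 101.06 dB.

101.1 dB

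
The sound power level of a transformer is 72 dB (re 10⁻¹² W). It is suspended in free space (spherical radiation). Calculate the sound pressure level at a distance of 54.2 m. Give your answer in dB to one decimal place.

26.3 dB

Free-field spherical radiation: L_p = L_w − 10·log₁₀(4π·r²), r = 54.2 m.
4π·r² = 3.692e+04 m², 10·log₁₀ of that is 45.672 dB.
L_p = 72 − 45.672 = 26.33 dB.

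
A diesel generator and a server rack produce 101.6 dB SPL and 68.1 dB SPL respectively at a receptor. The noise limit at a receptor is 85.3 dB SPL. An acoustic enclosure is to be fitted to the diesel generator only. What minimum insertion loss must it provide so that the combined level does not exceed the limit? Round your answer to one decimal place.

16.4 dB

The untreated sources together contribute 10^(68.1/10) = 6.457e+06, i.e. 68.10 dB SPL.
The limit corresponds to 10^(85.3/10) = 3.388e+08; subtracting the fixed part leaves 3.324e+08 for the diesel generator, i.e. 85.22 dB SPL.
Required insertion loss = 101.6 − 85.22 = 16.38 dB.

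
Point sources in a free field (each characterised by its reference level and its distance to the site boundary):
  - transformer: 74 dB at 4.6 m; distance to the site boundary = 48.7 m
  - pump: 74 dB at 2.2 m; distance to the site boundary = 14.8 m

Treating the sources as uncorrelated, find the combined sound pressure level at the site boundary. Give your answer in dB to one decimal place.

Apply inverse-square spreading to bring every level to the receiver, then sum 10^(L/10).
transformer: 74 − 20·log₁₀(48.7/4.6) = 74 − 20.50 = 53.50 dB.
pump: 74 − 20·log₁₀(14.8/2.2) = 74 − 16.56 = 57.44 dB.
Σ 10^(L/10) = 7.791e+05 → L_total = 10·log₁₀(7.791e+05) = 58.92 dB.

58.9 dB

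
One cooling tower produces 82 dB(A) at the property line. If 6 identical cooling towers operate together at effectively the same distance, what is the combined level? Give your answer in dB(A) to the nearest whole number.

With 6 equal, uncorrelated contributions the intensity is 6× that of one unit, giving a rise of 10·log₁₀ 6.
L_total = 82 + 10·log₁₀(6) = 82 + 7.782 = 89.78 dB(A).

90 dB(A)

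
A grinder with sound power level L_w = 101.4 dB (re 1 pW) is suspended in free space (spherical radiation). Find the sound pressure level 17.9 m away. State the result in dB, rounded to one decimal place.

65.4 dB

Free-field spherical radiation: L_p = L_w − 10·log₁₀(4π·r²), r = 17.9 m.
4π·r² = 4026 m², 10·log₁₀ of that is 36.049 dB.
L_p = 101.4 − 36.049 = 65.35 dB.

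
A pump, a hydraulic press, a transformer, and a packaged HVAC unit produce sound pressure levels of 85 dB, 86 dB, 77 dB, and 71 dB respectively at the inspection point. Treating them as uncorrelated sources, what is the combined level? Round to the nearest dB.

For uncorrelated sources the intensities add, so convert each level to linear form, sum, and take 10·log₁₀ of the total.
Σ 10^(L/10) = 10^(85/10) + 10^(86/10) + 10^(77/10) + 10^(71/10) = 7.770e+08.
L_total = 10·log₁₀(7.770e+08) = 88.90 dB.

89 dB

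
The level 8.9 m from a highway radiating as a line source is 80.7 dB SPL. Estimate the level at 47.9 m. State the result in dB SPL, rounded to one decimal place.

73.4 dB SPL

For a line source, L₂ = L₁ − 10·log₁₀(r₂/r₁).
L₂ = 80.7 − 10·log₁₀(47.9/8.9) = 80.7 − 7.309 = 73.39 dB SPL.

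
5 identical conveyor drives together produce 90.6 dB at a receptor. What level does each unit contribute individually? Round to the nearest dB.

5 equal contributions raise the level by 10·log₁₀ 5 = 6.990 dB, so each unit alone gives 90.6 − 6.990.

84 dB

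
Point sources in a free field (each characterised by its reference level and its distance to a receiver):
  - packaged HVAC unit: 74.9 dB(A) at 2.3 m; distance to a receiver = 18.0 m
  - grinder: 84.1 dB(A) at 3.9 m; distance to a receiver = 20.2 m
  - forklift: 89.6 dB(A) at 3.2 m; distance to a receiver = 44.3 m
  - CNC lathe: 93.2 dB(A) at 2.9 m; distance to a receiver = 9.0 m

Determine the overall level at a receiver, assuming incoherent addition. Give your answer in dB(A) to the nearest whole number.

84 dB(A)

First find each source's level at the receiver (point-source: −20·log₁₀(r/r_ref)), then combine on an intensity basis.
packaged HVAC unit: 74.9 − 20·log₁₀(18.0/2.3) = 74.9 − 17.87 = 57.03 dB(A).
grinder: 84.1 − 20·log₁₀(20.2/3.9) = 84.1 − 14.29 = 69.81 dB(A).
forklift: 89.6 − 20·log₁₀(44.3/3.2) = 89.6 − 22.83 = 66.77 dB(A).
CNC lathe: 93.2 − 20·log₁₀(9.0/2.9) = 93.2 − 9.84 = 83.36 dB(A).
Σ 10^(L/10) = 2.318e+08 → L_total = 10·log₁₀(2.318e+08) = 83.65 dB(A).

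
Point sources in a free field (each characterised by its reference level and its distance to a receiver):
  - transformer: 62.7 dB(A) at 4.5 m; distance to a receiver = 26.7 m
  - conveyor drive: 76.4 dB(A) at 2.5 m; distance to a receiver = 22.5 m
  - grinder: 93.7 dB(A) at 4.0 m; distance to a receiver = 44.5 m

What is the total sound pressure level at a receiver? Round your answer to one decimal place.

Propagate each source to the receiver with L = L_ref − 20·log₁₀(r/r_ref), then add intensities.
transformer: 62.7 − 20·log₁₀(26.7/4.5) = 62.7 − 15.47 = 47.23 dB(A).
conveyor drive: 76.4 − 20·log₁₀(22.5/2.5) = 76.4 − 19.08 = 57.32 dB(A).
grinder: 93.7 − 20·log₁₀(44.5/4.0) = 93.7 − 20.93 = 72.77 dB(A).
Σ 10^(L/10) = 1.953e+07 → L_total = 10·log₁₀(1.953e+07) = 72.91 dB(A).

72.9 dB(A)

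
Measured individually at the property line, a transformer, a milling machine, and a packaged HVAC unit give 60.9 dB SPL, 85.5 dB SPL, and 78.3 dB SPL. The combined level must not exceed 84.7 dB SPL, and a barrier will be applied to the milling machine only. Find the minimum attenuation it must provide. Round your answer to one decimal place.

2.0 dB

Everything except the milling machine sums to 10^(60.9/10) + 10^(78.3/10) = 6.884e+07 in linear terms, 78.38 dB SPL.
The limit corresponds to 10^(84.7/10) = 2.951e+08; subtracting the fixed part leaves 2.263e+08 for the milling machine, i.e. 83.55 dB SPL.
Required insertion loss = 85.5 − 83.55 = 1.95 dB.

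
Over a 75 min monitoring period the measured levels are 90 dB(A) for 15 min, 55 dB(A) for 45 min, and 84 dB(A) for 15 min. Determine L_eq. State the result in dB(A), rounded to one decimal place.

84.0 dB(A)

L_eq = 10·log₁₀[(1/T)·Σ tᵢ·10^(Lᵢ/10)] with T = 75 min.
Σ tᵢ·10^(Lᵢ/10) = 15·10^(90/10) + 45·10^(55/10) + 15·10^(84/10) = 1.878e+10.
L_eq = 10·log₁₀(1.878e+10/75) = 83.99 dB(A).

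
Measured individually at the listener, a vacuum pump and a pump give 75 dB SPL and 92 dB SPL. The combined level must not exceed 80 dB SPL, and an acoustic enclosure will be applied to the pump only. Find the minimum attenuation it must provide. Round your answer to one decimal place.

13.7 dB

Fixed contribution from the other source: Σ 10^(L/10) = 10^(75/10) = 3.162e+07 (75.00 dB SPL).
To meet 80 dB SPL overall, the treated pump may contribute at most 10^(80/10) − 3.162e+07 = 6.838e+07, i.e. 78.35 dB SPL.
So the pump must be reduced from 92 to 78.35 dB SPL: IL = 13.65 dB.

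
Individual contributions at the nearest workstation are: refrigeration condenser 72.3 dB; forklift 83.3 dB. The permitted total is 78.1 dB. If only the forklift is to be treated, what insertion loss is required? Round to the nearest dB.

7 dB

Fixed contribution from the other source: Σ 10^(L/10) = 10^(72.3/10) = 1.698e+07 (72.30 dB).
To meet 78.1 dB overall, the treated forklift may contribute at most 10^(78.1/10) − 1.698e+07 = 4.758e+07, i.e. 76.77 dB.
Required insertion loss = 83.3 − 76.77 = 6.53 dB.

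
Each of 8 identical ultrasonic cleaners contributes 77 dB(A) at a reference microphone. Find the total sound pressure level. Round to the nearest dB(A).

With 8 equal, uncorrelated contributions the intensity is 8× that of one unit, giving a rise of 10·log₁₀ 8.
L_total = 77 + 10·log₁₀(8) = 77 + 9.031 = 86.03 dB(A).

86 dB(A)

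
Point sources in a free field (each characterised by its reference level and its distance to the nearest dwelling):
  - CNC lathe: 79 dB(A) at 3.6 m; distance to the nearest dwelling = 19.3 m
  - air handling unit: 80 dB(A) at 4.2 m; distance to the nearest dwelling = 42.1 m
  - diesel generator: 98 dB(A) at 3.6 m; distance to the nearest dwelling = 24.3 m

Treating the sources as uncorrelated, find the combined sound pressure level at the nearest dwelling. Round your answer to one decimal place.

81.5 dB(A)

Propagate each source to the receiver with L = L_ref − 20·log₁₀(r/r_ref), then add intensities.
CNC lathe: 79 − 20·log₁₀(19.3/3.6) = 79 − 14.59 = 64.41 dB(A).
air handling unit: 80 − 20·log₁₀(42.1/4.2) = 80 − 20.02 = 59.98 dB(A).
diesel generator: 98 − 20·log₁₀(24.3/3.6) = 98 − 16.59 = 81.41 dB(A).
Σ 10^(L/10) = 1.422e+08 → L_total = 10·log₁₀(1.422e+08) = 81.53 dB(A).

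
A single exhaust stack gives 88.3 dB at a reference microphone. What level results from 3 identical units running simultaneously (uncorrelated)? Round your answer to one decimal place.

With 3 equal, uncorrelated contributions the intensity is 3× that of one unit, giving a rise of 10·log₁₀ 3.
L_total = 88.3 + 10·log₁₀(3) = 88.3 + 4.771 = 93.07 dB.

93.1 dB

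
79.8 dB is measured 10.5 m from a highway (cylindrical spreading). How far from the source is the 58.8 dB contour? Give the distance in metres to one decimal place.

For a line source L₁ − L₂ = 10·log₁₀(r₂/r₁), so r₂ = r₁·10^((L₁−L₂)/10).
r₂ = 10.5·10^((79.8−58.8)/10) = 10.5·10^(21.0/10) = 1321.87 m.

1321.9 m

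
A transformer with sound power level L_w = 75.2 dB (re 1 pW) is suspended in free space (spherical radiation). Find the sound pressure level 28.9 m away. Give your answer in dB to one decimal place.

L_p = L_w − 10·log₁₀(4π·r²) with r = 28.9 m.
4π·r² = 1.05e+04 m², 10·log₁₀ of that is 40.210 dB.
L_p = 75.2 − 40.210 = 34.99 dB.

35.0 dB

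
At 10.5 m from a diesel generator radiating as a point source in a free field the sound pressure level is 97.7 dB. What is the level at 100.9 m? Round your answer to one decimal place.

For a point source, L₂ = L₁ − 20·log₁₀(r₂/r₁).
L₂ = 97.7 − 20·log₁₀(100.9/10.5) = 97.7 − 19.654 = 78.05 dB.

78.0 dB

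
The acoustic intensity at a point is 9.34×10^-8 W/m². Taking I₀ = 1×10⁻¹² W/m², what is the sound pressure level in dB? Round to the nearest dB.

I/I₀ = 9.34×10^-8/10⁻¹² = 9.34×10^4, and L = 10·log₁₀(I/I₀).
L = 10·(0.9703 + 4) = 49.70 dB.

50 dB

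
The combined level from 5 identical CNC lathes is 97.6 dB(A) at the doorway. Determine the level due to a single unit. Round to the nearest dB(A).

For N identical incoherent sources L_total = L₁ + 10·log₁₀ N, so L₁ = 97.6 − 10·log₁₀(5) = 97.6 − 6.990.

91 dB(A)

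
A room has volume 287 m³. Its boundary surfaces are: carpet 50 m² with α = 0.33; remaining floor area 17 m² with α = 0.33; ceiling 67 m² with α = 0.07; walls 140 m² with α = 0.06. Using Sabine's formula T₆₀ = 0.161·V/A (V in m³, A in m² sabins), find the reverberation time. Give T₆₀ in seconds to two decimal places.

Total absorption A = 50·0.33 + 17·0.33 + 67·0.07 + 140·0.06 = 35.20 m² sabins.
T₆₀ = 0.161 × 287 / 35.20 = 1.313 s.

1.31 s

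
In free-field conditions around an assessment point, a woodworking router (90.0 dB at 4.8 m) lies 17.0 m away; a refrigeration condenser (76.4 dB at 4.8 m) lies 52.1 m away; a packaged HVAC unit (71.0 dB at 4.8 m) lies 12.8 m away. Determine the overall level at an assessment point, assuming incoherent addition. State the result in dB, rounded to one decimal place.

79.1 dB

First find each source's level at the receiver (point-source: −20·log₁₀(r/r_ref)), then combine on an intensity basis.
woodworking router: 90.0 − 20·log₁₀(17.0/4.8) = 90.0 − 10.98 = 79.02 dB.
refrigeration condenser: 76.4 − 20·log₁₀(52.1/4.8) = 76.4 − 20.71 = 55.69 dB.
packaged HVAC unit: 71.0 − 20·log₁₀(12.8/4.8) = 71.0 − 8.52 = 62.48 dB.
Σ 10^(L/10) = 8.186e+07 → L_total = 10·log₁₀(8.186e+07) = 79.13 dB.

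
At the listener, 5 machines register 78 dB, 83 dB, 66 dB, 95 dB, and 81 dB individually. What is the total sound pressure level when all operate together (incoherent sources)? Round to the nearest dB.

For uncorrelated sources the intensities add, so convert each level to linear form, sum, and take 10·log₁₀ of the total.
Σ 10^(L/10) = 10^(78/10) + 10^(83/10) + 10^(66/10) + 10^(95/10) + 10^(81/10) = 3.555e+09.
L_total = 10·log₁₀(3.555e+09) = 95.51 dB.

96 dB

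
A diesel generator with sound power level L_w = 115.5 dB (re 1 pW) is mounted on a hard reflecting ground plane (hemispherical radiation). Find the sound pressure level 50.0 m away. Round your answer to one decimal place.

Free-field hemispherical radiation: L_p = L_w − 10·log₁₀(2π·r²), r = 50.0 m.
2π·r² = 1.571e+04 m², 10·log₁₀ of that is 41.961 dB.
L_p = 115.5 − 41.961 = 73.54 dB.

73.5 dB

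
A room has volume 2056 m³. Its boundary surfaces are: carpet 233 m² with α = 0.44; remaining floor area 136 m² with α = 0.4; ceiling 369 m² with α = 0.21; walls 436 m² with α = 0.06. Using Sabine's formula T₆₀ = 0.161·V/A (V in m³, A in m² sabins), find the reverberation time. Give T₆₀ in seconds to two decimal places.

Total absorption A = 233·0.44 + 136·0.4 + 369·0.21 + 436·0.06 = 260.57 m² sabins.
T₆₀ = 0.161 × 2056 / 260.57 = 1.270 s.

1.27 s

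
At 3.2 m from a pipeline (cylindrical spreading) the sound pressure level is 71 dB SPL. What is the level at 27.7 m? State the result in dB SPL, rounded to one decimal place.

Cylindrical spreading from a line source gives a 10·log₁₀(r₂/r₁) drop.
L₂ = 71 − 10·log₁₀(27.7/3.2) = 71 − 9.373 = 61.63 dB SPL.

61.6 dB SPL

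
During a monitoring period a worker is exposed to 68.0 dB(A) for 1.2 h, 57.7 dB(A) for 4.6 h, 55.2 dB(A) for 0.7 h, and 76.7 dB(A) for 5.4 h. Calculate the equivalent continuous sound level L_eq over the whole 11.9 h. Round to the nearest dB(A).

73 dB(A)

The energy average is taken in the linear domain: L_eq = 10·log₁₀[(Σ tᵢ·10^(Lᵢ/10))/T], T = 11.9 h.
Σ tᵢ·10^(Lᵢ/10) = 1.2·10^(68.0/10) + 4.6·10^(57.7/10) + 0.7·10^(55.2/10) + 5.4·10^(76.7/10) = 2.631e+08.
L_eq = 10·log₁₀(2.631e+08/11.9) = 73.45 dB(A).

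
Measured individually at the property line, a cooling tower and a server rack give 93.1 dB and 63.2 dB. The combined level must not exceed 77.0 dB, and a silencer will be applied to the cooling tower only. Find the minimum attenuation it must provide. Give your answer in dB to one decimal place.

Fixed contribution from the other source: Σ 10^(L/10) = 10^(63.2/10) = 2.089e+06 (63.20 dB).
To meet 77.0 dB overall, the treated cooling tower may contribute at most 10^(77.0/10) − 2.089e+06 = 4.803e+07, i.e. 76.82 dB.
So the cooling tower must be reduced from 93.1 to 76.82 dB: IL = 16.28 dB.

16.3 dB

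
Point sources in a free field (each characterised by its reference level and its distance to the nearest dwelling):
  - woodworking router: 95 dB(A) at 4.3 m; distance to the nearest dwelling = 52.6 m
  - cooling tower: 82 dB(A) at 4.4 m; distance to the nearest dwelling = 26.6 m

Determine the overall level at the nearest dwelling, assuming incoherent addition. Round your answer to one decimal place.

First find each source's level at the receiver (point-source: −20·log₁₀(r/r_ref)), then combine on an intensity basis.
woodworking router: 95 − 20·log₁₀(52.6/4.3) = 95 − 21.75 = 73.25 dB(A).
cooling tower: 82 − 20·log₁₀(26.6/4.4) = 82 − 15.63 = 66.37 dB(A).
Σ 10^(L/10) = 2.547e+07 → L_total = 10·log₁₀(2.547e+07) = 74.06 dB(A).

74.1 dB(A)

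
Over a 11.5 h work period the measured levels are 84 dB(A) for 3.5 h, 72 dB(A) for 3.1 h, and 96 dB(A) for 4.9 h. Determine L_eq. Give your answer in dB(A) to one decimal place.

92.5 dB(A)

L_eq = 10·log₁₀[(1/T)·Σ tᵢ·10^(Lᵢ/10)] with T = 11.5 h.
Σ tᵢ·10^(Lᵢ/10) = 3.5·10^(84/10) + 3.1·10^(72/10) + 4.9·10^(96/10) = 2.044e+10.
L_eq = 10·log₁₀(2.044e+10/11.5) = 92.50 dB(A).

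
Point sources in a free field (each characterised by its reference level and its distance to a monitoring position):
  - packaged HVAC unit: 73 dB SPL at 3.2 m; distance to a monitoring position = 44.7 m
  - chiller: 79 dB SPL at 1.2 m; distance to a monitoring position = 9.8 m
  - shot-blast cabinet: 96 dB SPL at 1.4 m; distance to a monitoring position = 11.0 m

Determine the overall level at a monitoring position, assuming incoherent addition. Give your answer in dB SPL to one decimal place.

78.2 dB SPL

Apply inverse-square spreading to bring every level to the receiver, then sum 10^(L/10).
packaged HVAC unit: 73 − 20·log₁₀(44.7/3.2) = 73 − 22.90 = 50.10 dB SPL.
chiller: 79 − 20·log₁₀(9.8/1.2) = 79 − 18.24 = 60.76 dB SPL.
shot-blast cabinet: 96 − 20·log₁₀(11.0/1.4) = 96 − 17.91 = 78.09 dB SPL.
Σ 10^(L/10) = 6.578e+07 → L_total = 10·log₁₀(6.578e+07) = 78.18 dB SPL.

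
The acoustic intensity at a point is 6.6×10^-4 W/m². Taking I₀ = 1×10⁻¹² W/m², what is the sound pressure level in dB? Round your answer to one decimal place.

88.2 dB

L = 10·log₁₀(I/I₀) = 10·log₁₀(6.6×10^-4/10⁻¹²) = 10·log₁₀(6.6×10^8).
L = 10·(0.8195 + 8) = 88.20 dB.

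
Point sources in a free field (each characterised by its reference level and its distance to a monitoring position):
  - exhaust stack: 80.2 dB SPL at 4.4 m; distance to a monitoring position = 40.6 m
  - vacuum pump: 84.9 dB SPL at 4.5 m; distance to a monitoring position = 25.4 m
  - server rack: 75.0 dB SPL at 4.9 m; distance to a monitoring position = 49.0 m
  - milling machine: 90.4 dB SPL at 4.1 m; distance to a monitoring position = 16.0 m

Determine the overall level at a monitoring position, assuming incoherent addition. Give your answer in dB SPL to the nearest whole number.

Propagate each source to the receiver with L = L_ref − 20·log₁₀(r/r_ref), then add intensities.
exhaust stack: 80.2 − 20·log₁₀(40.6/4.4) = 80.2 − 19.30 = 60.90 dB SPL.
vacuum pump: 84.9 − 20·log₁₀(25.4/4.5) = 84.9 − 15.03 = 69.87 dB SPL.
server rack: 75.0 − 20·log₁₀(49.0/4.9) = 75.0 − 20.00 = 55.00 dB SPL.
milling machine: 90.4 − 20·log₁₀(16.0/4.1) = 90.4 − 11.83 = 78.57 dB SPL.
Σ 10^(L/10) = 8.324e+07 → L_total = 10·log₁₀(8.324e+07) = 79.20 dB SPL.

79 dB SPL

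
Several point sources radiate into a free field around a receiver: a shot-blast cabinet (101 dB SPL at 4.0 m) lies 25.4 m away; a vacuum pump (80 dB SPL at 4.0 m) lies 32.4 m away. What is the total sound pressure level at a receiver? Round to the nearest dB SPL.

Propagate each source to the receiver with L = L_ref − 20·log₁₀(r/r_ref), then add intensities.
shot-blast cabinet: 101 − 20·log₁₀(25.4/4.0) = 101 − 16.06 = 84.94 dB SPL.
vacuum pump: 80 − 20·log₁₀(32.4/4.0) = 80 − 18.17 = 61.83 dB SPL.
Σ 10^(L/10) = 3.137e+08 → L_total = 10·log₁₀(3.137e+08) = 84.97 dB SPL.

85 dB SPL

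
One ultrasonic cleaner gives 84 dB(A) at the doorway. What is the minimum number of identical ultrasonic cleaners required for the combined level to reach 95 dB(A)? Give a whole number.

The shortfall is 95 − 84 = 11.0 dB, and N units add 10·log₁₀ N, so need 10·log₁₀ N ≥ 11.0.
N ≥ 10^(11.0/10) = 12.589, so N = 13.

13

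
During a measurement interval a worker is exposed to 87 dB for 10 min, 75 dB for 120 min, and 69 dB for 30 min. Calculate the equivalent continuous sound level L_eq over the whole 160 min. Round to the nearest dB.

L_eq = 10·log₁₀[(1/T)·Σ tᵢ·10^(Lᵢ/10)] with T = 160 min.
Σ tᵢ·10^(Lᵢ/10) = 10·10^(87/10) + 120·10^(75/10) + 30·10^(69/10) = 9.045e+09.
L_eq = 10·log₁₀(9.045e+09/160) = 77.52 dB.

78 dB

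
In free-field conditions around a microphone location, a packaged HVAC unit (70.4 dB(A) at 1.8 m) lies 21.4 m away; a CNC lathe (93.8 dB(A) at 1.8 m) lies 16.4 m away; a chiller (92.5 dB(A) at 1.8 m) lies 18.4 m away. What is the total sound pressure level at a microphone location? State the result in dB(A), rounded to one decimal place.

76.6 dB(A)

First find each source's level at the receiver (point-source: −20·log₁₀(r/r_ref)), then combine on an intensity basis.
packaged HVAC unit: 70.4 − 20·log₁₀(21.4/1.8) = 70.4 − 21.50 = 48.90 dB(A).
CNC lathe: 93.8 − 20·log₁₀(16.4/1.8) = 93.8 − 19.19 = 74.61 dB(A).
chiller: 92.5 − 20·log₁₀(18.4/1.8) = 92.5 − 20.19 = 72.31 dB(A).
Σ 10^(L/10) = 4.599e+07 → L_total = 10·log₁₀(4.599e+07) = 76.63 dB(A).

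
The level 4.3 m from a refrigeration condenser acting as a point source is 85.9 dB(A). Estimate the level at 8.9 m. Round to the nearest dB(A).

80 dB(A)

Spherical spreading from a point source gives a 20·log₁₀(r₂/r₁) drop.
L₂ = 85.9 − 20·log₁₀(8.9/4.3) = 85.9 − 6.318 = 79.58 dB(A).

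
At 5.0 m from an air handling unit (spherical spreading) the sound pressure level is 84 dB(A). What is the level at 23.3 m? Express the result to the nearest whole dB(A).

For a point source, L₂ = L₁ − 20·log₁₀(r₂/r₁).
L₂ = 84 − 20·log₁₀(23.3/5.0) = 84 − 13.368 = 70.63 dB(A).

71 dB(A)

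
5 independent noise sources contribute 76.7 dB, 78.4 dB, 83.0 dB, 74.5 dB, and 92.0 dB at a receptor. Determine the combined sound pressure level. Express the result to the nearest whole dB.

93 dB

For uncorrelated sources the intensities add, so convert each level to linear form, sum, and take 10·log₁₀ of the total.
Σ 10^(L/10) = 10^(76.7/10) + 10^(78.4/10) + 10^(83.0/10) + 10^(74.5/10) + 10^(92.0/10) = 1.929e+09.
L_total = 10·log₁₀(1.929e+09) = 92.85 dB.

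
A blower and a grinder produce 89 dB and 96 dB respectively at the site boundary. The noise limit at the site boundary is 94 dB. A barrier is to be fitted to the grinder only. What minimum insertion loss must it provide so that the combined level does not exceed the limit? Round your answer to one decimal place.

3.7 dB

Everything except the grinder sums to 10^(89/10) = 7.943e+08 in linear terms, 89.00 dB.
To meet 94 dB overall, the treated grinder may contribute at most 10^(94/10) − 7.943e+08 = 1.718e+09, i.e. 92.35 dB.
Required insertion loss = 96 − 92.35 = 3.65 dB.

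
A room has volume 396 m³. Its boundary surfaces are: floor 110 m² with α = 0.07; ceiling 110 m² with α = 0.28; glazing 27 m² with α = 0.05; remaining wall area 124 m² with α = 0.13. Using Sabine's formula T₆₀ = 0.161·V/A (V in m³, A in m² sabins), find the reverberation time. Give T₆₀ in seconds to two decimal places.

A = Σ Sᵢαᵢ = 110·0.07 + 110·0.28 + 27·0.05 + 124·0.13 = 55.97 m².
T₆₀ = 0.161·V/A = 0.161·396/55.97 = 1.139 s.

1.14 s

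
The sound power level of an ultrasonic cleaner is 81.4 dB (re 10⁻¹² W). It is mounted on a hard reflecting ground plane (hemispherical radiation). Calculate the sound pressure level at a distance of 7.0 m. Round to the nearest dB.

The power spreads over a hemisphere of area 2π·r², so L_p = L_w − 10·log₁₀(2π·r²).
2π·r² = 307.9 m², 10·log₁₀ of that is 24.884 dB.
L_p = 81.4 − 24.884 = 56.52 dB.

57 dB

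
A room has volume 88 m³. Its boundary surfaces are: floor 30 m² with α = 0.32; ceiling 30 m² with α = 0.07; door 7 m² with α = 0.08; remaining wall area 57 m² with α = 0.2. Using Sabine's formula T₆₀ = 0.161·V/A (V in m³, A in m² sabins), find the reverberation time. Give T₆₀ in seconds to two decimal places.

Total absorption A = 30·0.32 + 30·0.07 + 7·0.08 + 57·0.2 = 23.66 m² sabins.
T₆₀ = 0.161·V/A = 0.161·88/23.66 = 0.599 s.

0.60 s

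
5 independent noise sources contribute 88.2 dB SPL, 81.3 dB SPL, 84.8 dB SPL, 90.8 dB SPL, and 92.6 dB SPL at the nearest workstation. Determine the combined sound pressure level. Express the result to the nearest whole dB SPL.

96 dB SPL

Incoherent sources combine by intensity addition: L_total = 10·log₁₀(Σ 10^(L_i/10)).
Σ 10^(L/10) = 10^(88.2/10) + 10^(81.3/10) + 10^(84.8/10) + 10^(90.8/10) + 10^(92.6/10) = 4.120e+09.
L_total = 10·log₁₀(4.120e+09) = 96.15 dB SPL.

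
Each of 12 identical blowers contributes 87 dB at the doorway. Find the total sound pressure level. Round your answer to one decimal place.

97.8 dB

L_total = L₁ + 10·log₁₀ N for N identical incoherent sources.
L_total = 87 + 10·log₁₀(12) = 87 + 10.792 = 97.79 dB.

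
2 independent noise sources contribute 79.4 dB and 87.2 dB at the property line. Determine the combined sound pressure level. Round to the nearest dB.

Incoherent sources combine by intensity addition: L_total = 10·log₁₀(Σ 10^(L_i/10)).
Σ 10^(L/10) = 10^(79.4/10) + 10^(87.2/10) = 6.119e+08.
L_total = 10·log₁₀(6.119e+08) = 87.87 dB.

88 dB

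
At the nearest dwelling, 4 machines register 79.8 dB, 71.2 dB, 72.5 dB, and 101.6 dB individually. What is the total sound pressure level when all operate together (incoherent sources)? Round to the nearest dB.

Incoherent sources combine by intensity addition: L_total = 10·log₁₀(Σ 10^(L_i/10)).
Σ 10^(L/10) = 10^(79.8/10) + 10^(71.2/10) + 10^(72.5/10) + 10^(101.6/10) = 1.458e+10.
L_total = 10·log₁₀(1.458e+10) = 101.64 dB.

102 dB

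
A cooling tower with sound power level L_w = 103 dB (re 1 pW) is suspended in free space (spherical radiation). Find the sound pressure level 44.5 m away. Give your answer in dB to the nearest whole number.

59 dB

Free-field spherical radiation: L_p = L_w − 10·log₁₀(4π·r²), r = 44.5 m.
4π·r² = 2.488e+04 m², 10·log₁₀ of that is 43.959 dB.
L_p = 103 − 43.959 = 59.04 dB.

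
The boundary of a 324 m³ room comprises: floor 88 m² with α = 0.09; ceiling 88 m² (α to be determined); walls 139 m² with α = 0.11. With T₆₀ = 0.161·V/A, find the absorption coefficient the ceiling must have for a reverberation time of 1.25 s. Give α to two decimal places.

0.21

Required total absorption A = 0.161·324/1.25 = 41.73 m².
Absorption from the other surfaces = 88·0.09 + 139·0.11 = 23.21 m², so the ceiling must supply 18.52 m² over 88 m².
α = 18.52/88 = 0.210.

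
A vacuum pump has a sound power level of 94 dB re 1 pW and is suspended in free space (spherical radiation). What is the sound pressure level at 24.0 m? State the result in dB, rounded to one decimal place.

55.4 dB

Free-field spherical radiation: L_p = L_w − 10·log₁₀(4π·r²), r = 24.0 m.
4π·r² = 7238 m², 10·log₁₀ of that is 38.596 dB.
L_p = 94 − 38.596 = 55.40 dB.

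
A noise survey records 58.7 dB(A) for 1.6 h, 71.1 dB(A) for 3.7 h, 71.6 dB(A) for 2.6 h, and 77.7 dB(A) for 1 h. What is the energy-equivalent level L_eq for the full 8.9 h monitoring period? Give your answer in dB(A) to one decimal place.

Weight each interval's intensity by its duration and average over T = 8.9 h:
Σ tᵢ·10^(Lᵢ/10) = 1.6·10^(58.7/10) + 3.7·10^(71.1/10) + 2.6·10^(71.6/10) + 1·10^(77.7/10) = 1.453e+08.
L_eq = 10·log₁₀(1.453e+08/8.9) = 72.13 dB(A).

72.1 dB(A)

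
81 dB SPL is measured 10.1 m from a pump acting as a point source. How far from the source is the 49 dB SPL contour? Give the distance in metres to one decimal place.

402.1 m

For a point source L₁ − L₂ = 20·log₁₀(r₂/r₁), so r₂ = r₁·10^((L₁−L₂)/20).
r₂ = 10.1·10^((81−49)/20) = 10.1·10^(32.0/20) = 402.09 m.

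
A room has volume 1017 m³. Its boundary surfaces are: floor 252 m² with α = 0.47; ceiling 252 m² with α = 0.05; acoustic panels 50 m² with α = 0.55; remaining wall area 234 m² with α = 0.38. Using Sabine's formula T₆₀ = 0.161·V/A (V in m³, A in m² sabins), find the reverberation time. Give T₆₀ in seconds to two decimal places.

0.66 s

Summing Sᵢαᵢ: 252·0.47 + 252·0.05 + 50·0.55 + 234·0.38 = 247.46 m².
T₆₀ = 0.161·V/A = 0.161·1017/247.46 = 0.662 s.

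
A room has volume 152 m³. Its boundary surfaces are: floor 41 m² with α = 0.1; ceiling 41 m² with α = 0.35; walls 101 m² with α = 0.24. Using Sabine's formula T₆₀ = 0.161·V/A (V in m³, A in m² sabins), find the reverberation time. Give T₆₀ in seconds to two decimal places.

A = Σ Sᵢαᵢ = 41·0.1 + 41·0.35 + 101·0.24 = 42.69 m².
T₆₀ = 0.161 × 152 / 42.69 = 0.573 s.

0.57 s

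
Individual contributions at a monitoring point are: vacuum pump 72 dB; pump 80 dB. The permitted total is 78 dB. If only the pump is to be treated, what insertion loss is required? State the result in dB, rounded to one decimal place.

3.3 dB

Everything except the pump sums to 10^(72/10) = 1.585e+07 in linear terms, 72.00 dB.
To meet 78 dB overall, the treated pump may contribute at most 10^(78/10) − 1.585e+07 = 4.725e+07, i.e. 76.74 dB.
So the pump must be reduced from 80 to 76.74 dB: IL = 3.26 dB.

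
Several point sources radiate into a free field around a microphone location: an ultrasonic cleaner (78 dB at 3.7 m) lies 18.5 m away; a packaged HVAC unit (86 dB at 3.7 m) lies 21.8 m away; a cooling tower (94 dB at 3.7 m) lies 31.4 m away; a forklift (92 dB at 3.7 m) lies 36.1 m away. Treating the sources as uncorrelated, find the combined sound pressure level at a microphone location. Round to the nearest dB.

78 dB

First find each source's level at the receiver (point-source: −20·log₁₀(r/r_ref)), then combine on an intensity basis.
ultrasonic cleaner: 78 − 20·log₁₀(18.5/3.7) = 78 − 13.98 = 64.02 dB.
packaged HVAC unit: 86 − 20·log₁₀(21.8/3.7) = 86 − 15.41 = 70.59 dB.
cooling tower: 94 − 20·log₁₀(31.4/3.7) = 94 − 18.57 = 75.43 dB.
forklift: 92 − 20·log₁₀(36.1/3.7) = 92 − 19.79 = 72.21 dB.
Σ 10^(L/10) = 6.552e+07 → L_total = 10·log₁₀(6.552e+07) = 78.16 dB.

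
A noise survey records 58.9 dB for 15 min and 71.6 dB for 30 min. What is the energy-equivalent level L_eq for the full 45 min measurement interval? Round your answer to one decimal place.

The energy average is taken in the linear domain: L_eq = 10·log₁₀[(Σ tᵢ·10^(Lᵢ/10))/T], T = 45 min.
Σ tᵢ·10^(Lᵢ/10) = 15·10^(58.9/10) + 30·10^(71.6/10) = 4.453e+08.
L_eq = 10·log₁₀(4.453e+08/45) = 69.95 dB.

70.0 dB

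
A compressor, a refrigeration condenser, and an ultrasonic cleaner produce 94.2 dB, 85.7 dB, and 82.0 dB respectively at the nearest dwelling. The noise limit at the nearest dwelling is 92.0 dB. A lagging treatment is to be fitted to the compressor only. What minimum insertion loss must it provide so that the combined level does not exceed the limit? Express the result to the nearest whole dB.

Everything except the compressor sums to 10^(85.7/10) + 10^(82.0/10) = 5.300e+08 in linear terms, 87.24 dB.
To meet 92.0 dB overall, the treated compressor may contribute at most 10^(92.0/10) − 5.300e+08 = 1.055e+09, i.e. 90.23 dB.
Required insertion loss = 94.2 − 90.23 = 3.97 dB.

4 dB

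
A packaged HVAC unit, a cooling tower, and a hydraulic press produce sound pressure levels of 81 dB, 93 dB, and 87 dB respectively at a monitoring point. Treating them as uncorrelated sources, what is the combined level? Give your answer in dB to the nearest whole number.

Incoherent sources combine by intensity addition: L_total = 10·log₁₀(Σ 10^(L_i/10)).
Σ 10^(L/10) = 10^(81/10) + 10^(93/10) + 10^(87/10) = 2.622e+09.
L_total = 10·log₁₀(2.622e+09) = 94.19 dB.

94 dB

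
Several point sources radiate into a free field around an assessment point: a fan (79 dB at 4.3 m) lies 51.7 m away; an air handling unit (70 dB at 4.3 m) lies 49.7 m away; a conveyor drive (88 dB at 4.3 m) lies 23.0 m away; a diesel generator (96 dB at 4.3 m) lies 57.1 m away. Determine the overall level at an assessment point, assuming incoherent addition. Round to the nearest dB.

77 dB

Propagate each source to the receiver with L = L_ref − 20·log₁₀(r/r_ref), then add intensities.
fan: 79 − 20·log₁₀(51.7/4.3) = 79 − 21.60 = 57.40 dB.
air handling unit: 70 − 20·log₁₀(49.7/4.3) = 70 − 21.26 = 48.74 dB.
conveyor drive: 88 − 20·log₁₀(23.0/4.3) = 88 − 14.57 = 73.43 dB.
diesel generator: 96 − 20·log₁₀(57.1/4.3) = 96 − 22.46 = 73.54 dB.
Σ 10^(L/10) = 4.525e+07 → L_total = 10·log₁₀(4.525e+07) = 76.56 dB.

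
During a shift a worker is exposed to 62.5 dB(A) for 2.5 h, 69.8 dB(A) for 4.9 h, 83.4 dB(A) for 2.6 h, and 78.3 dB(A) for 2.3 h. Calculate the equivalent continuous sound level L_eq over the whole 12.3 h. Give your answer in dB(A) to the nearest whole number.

Weight each interval's intensity by its duration and average over T = 12.3 h:
Σ tᵢ·10^(Lᵢ/10) = 2.5·10^(62.5/10) + 4.9·10^(69.8/10) + 2.6·10^(83.4/10) + 2.3·10^(78.3/10) = 7.756e+08.
L_eq = 10·log₁₀(7.756e+08/12.3) = 78.00 dB(A).

78 dB(A)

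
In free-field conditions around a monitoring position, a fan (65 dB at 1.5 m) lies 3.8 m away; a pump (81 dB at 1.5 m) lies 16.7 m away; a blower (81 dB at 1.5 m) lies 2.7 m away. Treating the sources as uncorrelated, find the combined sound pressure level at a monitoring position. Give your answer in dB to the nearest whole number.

Propagate each source to the receiver with L = L_ref − 20·log₁₀(r/r_ref), then add intensities.
fan: 65 − 20·log₁₀(3.8/1.5) = 65 − 8.07 = 56.93 dB.
pump: 81 − 20·log₁₀(16.7/1.5) = 81 − 20.93 = 60.07 dB.
blower: 81 − 20·log₁₀(2.7/1.5) = 81 − 5.11 = 75.89 dB.
Σ 10^(L/10) = 4.036e+07 → L_total = 10·log₁₀(4.036e+07) = 76.06 dB.

76 dB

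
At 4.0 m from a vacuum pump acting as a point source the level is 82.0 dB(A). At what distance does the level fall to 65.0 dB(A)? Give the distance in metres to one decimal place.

28.3 m

Point-source spreading drops the level by 20·log₁₀(r₂/r₁); inverting, r₂/r₁ = 10^(ΔL/20).
r₂ = 4.0·10^((82.0−65.0)/20) = 4.0·10^(17.0/20) = 28.32 m.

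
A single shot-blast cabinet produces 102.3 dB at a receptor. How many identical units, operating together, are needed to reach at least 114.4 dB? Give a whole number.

N identical sources give L₁ + 10·log₁₀ N, so require 10·log₁₀ N ≥ 114.4 − 102.3 = 12.1 dB.
N ≥ 10^(12.1/10) = 16.218, so N = 17.

17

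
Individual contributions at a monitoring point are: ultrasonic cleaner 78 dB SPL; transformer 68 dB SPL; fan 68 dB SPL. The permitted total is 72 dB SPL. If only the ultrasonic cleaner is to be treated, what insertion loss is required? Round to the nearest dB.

13 dB

Fixed contribution from the other sources: Σ 10^(L/10) = 10^(68/10) + 10^(68/10) = 1.262e+07 (71.01 dB SPL).
To meet 72 dB SPL overall, the treated ultrasonic cleaner may contribute at most 10^(72/10) − 1.262e+07 = 3.230e+06, i.e. 65.09 dB SPL.
Required insertion loss = 78 − 65.09 = 12.91 dB.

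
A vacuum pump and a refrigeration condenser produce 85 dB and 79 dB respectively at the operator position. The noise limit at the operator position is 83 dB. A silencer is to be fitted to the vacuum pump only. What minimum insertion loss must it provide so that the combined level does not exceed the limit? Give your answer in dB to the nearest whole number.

4 dB

The untreated sources together contribute 10^(79/10) = 7.943e+07, i.e. 79.00 dB.
The limit corresponds to 10^(83/10) = 1.995e+08; subtracting the fixed part leaves 1.201e+08 for the vacuum pump, i.e. 80.80 dB.
So the vacuum pump must be reduced from 85 to 80.80 dB: IL = 4.20 dB.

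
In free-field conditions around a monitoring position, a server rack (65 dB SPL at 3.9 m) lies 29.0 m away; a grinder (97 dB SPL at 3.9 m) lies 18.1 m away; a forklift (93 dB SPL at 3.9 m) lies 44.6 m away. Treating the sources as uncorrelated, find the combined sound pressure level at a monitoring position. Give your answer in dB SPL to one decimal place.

Apply inverse-square spreading to bring every level to the receiver, then sum 10^(L/10).
server rack: 65 − 20·log₁₀(29.0/3.9) = 65 − 17.43 = 47.57 dB SPL.
grinder: 97 − 20·log₁₀(18.1/3.9) = 97 − 13.33 = 83.67 dB SPL.
forklift: 93 − 20·log₁₀(44.6/3.9) = 93 − 21.17 = 71.83 dB SPL.
Σ 10^(L/10) = 2.480e+08 → L_total = 10·log₁₀(2.480e+08) = 83.94 dB SPL.

83.9 dB SPL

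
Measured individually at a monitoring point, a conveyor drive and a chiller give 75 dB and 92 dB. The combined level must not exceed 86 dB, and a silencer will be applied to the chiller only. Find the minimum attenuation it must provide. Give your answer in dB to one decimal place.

6.4 dB

Everything except the chiller sums to 10^(75/10) = 3.162e+07 in linear terms, 75.00 dB.
The limit corresponds to 10^(86/10) = 3.981e+08; subtracting the fixed part leaves 3.665e+08 for the chiller, i.e. 85.64 dB.
So the chiller must be reduced from 92 to 85.64 dB: IL = 6.36 dB.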